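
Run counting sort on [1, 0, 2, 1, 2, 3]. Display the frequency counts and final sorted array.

Count array: [1, 2, 2, 1]
(count[i] = number of elements equal to i)
Cumulative count: [1, 3, 5, 6]
Sorted: [0, 1, 1, 2, 2, 3]


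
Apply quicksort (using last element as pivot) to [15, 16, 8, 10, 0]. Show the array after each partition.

Partition 1: pivot=0 at index 0 -> [0, 16, 8, 10, 15]
Partition 2: pivot=15 at index 3 -> [0, 8, 10, 15, 16]
Partition 3: pivot=10 at index 2 -> [0, 8, 10, 15, 16]


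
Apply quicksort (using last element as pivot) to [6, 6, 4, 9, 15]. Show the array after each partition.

Partition 1: pivot=15 at index 4 -> [6, 6, 4, 9, 15]
Partition 2: pivot=9 at index 3 -> [6, 6, 4, 9, 15]
Partition 3: pivot=4 at index 0 -> [4, 6, 6, 9, 15]
Partition 4: pivot=6 at index 2 -> [4, 6, 6, 9, 15]


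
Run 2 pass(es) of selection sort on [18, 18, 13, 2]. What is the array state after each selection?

Pass 1: Select minimum 2 at index 3, swap -> [2, 18, 13, 18]
Pass 2: Select minimum 13 at index 2, swap -> [2, 13, 18, 18]


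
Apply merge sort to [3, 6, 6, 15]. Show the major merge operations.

Divide and conquer:
  Merge [3] + [6] -> [3, 6]
  Merge [6] + [15] -> [6, 15]
  Merge [3, 6] + [6, 15] -> [3, 6, 6, 15]


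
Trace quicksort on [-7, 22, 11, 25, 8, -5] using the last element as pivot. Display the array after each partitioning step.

Partition 1: pivot=-5 at index 1 -> [-7, -5, 11, 25, 8, 22]
Partition 2: pivot=22 at index 4 -> [-7, -5, 11, 8, 22, 25]
Partition 3: pivot=8 at index 2 -> [-7, -5, 8, 11, 22, 25]


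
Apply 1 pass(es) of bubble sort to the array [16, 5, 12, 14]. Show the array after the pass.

After pass 1: [5, 12, 14, 16] (3 swaps)
Total swaps: 3


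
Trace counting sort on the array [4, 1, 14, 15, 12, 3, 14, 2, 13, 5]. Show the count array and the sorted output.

Count array: [0, 1, 1, 1, 1, 1, 0, 0, 0, 0, 0, 0, 1, 1, 2, 1]
(count[i] = number of elements equal to i)
Cumulative count: [0, 1, 2, 3, 4, 5, 5, 5, 5, 5, 5, 5, 6, 7, 9, 10]
Sorted: [1, 2, 3, 4, 5, 12, 13, 14, 14, 15]


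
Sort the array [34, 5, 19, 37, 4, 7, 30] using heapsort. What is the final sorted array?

Build heap: [37, 34, 30, 5, 4, 7, 19]
Extract 37: [34, 19, 30, 5, 4, 7, 37]
Extract 34: [30, 19, 7, 5, 4, 34, 37]
Extract 30: [19, 5, 7, 4, 30, 34, 37]
Extract 19: [7, 5, 4, 19, 30, 34, 37]
Extract 7: [5, 4, 7, 19, 30, 34, 37]
Extract 5: [4, 5, 7, 19, 30, 34, 37]


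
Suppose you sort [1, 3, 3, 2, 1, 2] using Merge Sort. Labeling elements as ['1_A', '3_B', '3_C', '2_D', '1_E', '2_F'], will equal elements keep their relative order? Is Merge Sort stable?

Trace Merge Sort on the labeled array (the key is the number; the letter only tracks identity):
  Merge [3_B] + [3_C] -> [3_B, 3_C]
  Merge [1_A] + [3_B, 3_C] -> [1_A, 3_B, 3_C]
  Merge [1_E] + [2_F] -> [1_E, 2_F]
  Merge [2_D] + [1_E, 2_F] -> [1_E, 2_D, 2_F]
  Merge [1_A, 3_B, 3_C] + [1_E, 2_D, 2_F] -> [1_A, 1_E, 2_D, 2_F, 3_B, 3_C]
Final order: [1_A, 1_E, 2_D, 2_F, 3_B, 3_C]
Equal keys:
  value 1: originally 1_A, 1_E; after sorting 1_A, 1_E -> order preserved
  value 2: originally 2_D, 2_F; after sorting 2_D, 2_F -> order preserved
  value 3: originally 3_B, 3_C; after sorting 3_B, 3_C -> order preserved
All equal keys kept their original relative order. Merge Sort is stable: when the heads of the two halves are equal the merge takes from the left half first.
Answer: Stable


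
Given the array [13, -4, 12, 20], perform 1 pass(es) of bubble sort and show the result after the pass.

After pass 1: [-4, 12, 13, 20] (2 swaps)
Total swaps: 2


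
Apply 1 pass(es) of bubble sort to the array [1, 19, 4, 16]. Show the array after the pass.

After pass 1: [1, 4, 16, 19] (2 swaps)
Total swaps: 2


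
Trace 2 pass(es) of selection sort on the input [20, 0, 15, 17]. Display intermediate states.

Pass 1: Select minimum 0 at index 1, swap -> [0, 20, 15, 17]
Pass 2: Select minimum 15 at index 2, swap -> [0, 15, 20, 17]


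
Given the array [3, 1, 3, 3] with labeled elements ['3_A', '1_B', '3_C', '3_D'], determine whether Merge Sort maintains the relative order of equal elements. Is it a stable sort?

Trace Merge Sort on the labeled array (the key is the number; the letter only tracks identity):
  Merge [3_A] + [1_B] -> [1_B, 3_A]
  Merge [3_C] + [3_D] -> [3_C, 3_D]
  Merge [1_B, 3_A] + [3_C, 3_D] -> [1_B, 3_A, 3_C, 3_D]
Final order: [1_B, 3_A, 3_C, 3_D]
Equal keys:
  value 3: originally 3_A, 3_C, 3_D; after sorting 3_A, 3_C, 3_D -> order preserved
All equal keys kept their original relative order. Merge Sort is stable: when the heads of the two halves are equal the merge takes from the left half first.
Answer: Stable


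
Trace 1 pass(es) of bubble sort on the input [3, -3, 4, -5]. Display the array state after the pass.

After pass 1: [-3, 3, -5, 4] (2 swaps)
Total swaps: 2


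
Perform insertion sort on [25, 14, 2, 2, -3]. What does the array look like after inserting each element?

First element 25 is already 'sorted'
Insert 14: shifted 1 elements -> [14, 25, 2, 2, -3]
Insert 2: shifted 2 elements -> [2, 14, 25, 2, -3]
Insert 2: shifted 2 elements -> [2, 2, 14, 25, -3]
Insert -3: shifted 4 elements -> [-3, 2, 2, 14, 25]


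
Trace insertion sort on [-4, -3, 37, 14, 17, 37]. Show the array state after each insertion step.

First element -4 is already 'sorted'
Insert -3: shifted 0 elements -> [-4, -3, 37, 14, 17, 37]
Insert 37: shifted 0 elements -> [-4, -3, 37, 14, 17, 37]
Insert 14: shifted 1 elements -> [-4, -3, 14, 37, 17, 37]
Insert 17: shifted 1 elements -> [-4, -3, 14, 17, 37, 37]
Insert 37: shifted 0 elements -> [-4, -3, 14, 17, 37, 37]


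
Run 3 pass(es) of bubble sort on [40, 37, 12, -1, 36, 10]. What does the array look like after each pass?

After pass 1: [37, 12, -1, 36, 10, 40] (5 swaps)
After pass 2: [12, -1, 36, 10, 37, 40] (4 swaps)
After pass 3: [-1, 12, 10, 36, 37, 40] (2 swaps)
Total swaps: 11


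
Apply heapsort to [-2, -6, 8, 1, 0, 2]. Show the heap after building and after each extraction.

Build heap: [8, 1, 2, -6, 0, -2]
Extract 8: [2, 1, -2, -6, 0, 8]
Extract 2: [1, 0, -2, -6, 2, 8]
Extract 1: [0, -6, -2, 1, 2, 8]
Extract 0: [-2, -6, 0, 1, 2, 8]
Extract -2: [-6, -2, 0, 1, 2, 8]


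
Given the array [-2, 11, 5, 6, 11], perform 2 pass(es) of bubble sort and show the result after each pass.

After pass 1: [-2, 5, 6, 11, 11] (2 swaps)
After pass 2: [-2, 5, 6, 11, 11] (0 swaps)
Total swaps: 2


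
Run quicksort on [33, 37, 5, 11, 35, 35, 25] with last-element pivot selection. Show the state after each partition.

Partition 1: pivot=25 at index 2 -> [5, 11, 25, 37, 35, 35, 33]
Partition 2: pivot=11 at index 1 -> [5, 11, 25, 37, 35, 35, 33]
Partition 3: pivot=33 at index 3 -> [5, 11, 25, 33, 35, 35, 37]
Partition 4: pivot=37 at index 6 -> [5, 11, 25, 33, 35, 35, 37]
Partition 5: pivot=35 at index 5 -> [5, 11, 25, 33, 35, 35, 37]


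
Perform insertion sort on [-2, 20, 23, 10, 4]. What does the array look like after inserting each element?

First element -2 is already 'sorted'
Insert 20: shifted 0 elements -> [-2, 20, 23, 10, 4]
Insert 23: shifted 0 elements -> [-2, 20, 23, 10, 4]
Insert 10: shifted 2 elements -> [-2, 10, 20, 23, 4]
Insert 4: shifted 3 elements -> [-2, 4, 10, 20, 23]


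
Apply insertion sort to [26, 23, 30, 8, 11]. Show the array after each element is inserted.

First element 26 is already 'sorted'
Insert 23: shifted 1 elements -> [23, 26, 30, 8, 11]
Insert 30: shifted 0 elements -> [23, 26, 30, 8, 11]
Insert 8: shifted 3 elements -> [8, 23, 26, 30, 11]
Insert 11: shifted 3 elements -> [8, 11, 23, 26, 30]


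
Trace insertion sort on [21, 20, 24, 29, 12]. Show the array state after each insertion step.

First element 21 is already 'sorted'
Insert 20: shifted 1 elements -> [20, 21, 24, 29, 12]
Insert 24: shifted 0 elements -> [20, 21, 24, 29, 12]
Insert 29: shifted 0 elements -> [20, 21, 24, 29, 12]
Insert 12: shifted 4 elements -> [12, 20, 21, 24, 29]


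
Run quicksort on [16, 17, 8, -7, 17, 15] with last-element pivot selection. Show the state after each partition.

Partition 1: pivot=15 at index 2 -> [8, -7, 15, 17, 17, 16]
Partition 2: pivot=-7 at index 0 -> [-7, 8, 15, 17, 17, 16]
Partition 3: pivot=16 at index 3 -> [-7, 8, 15, 16, 17, 17]
Partition 4: pivot=17 at index 5 -> [-7, 8, 15, 16, 17, 17]


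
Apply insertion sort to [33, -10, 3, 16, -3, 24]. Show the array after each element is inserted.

First element 33 is already 'sorted'
Insert -10: shifted 1 elements -> [-10, 33, 3, 16, -3, 24]
Insert 3: shifted 1 elements -> [-10, 3, 33, 16, -3, 24]
Insert 16: shifted 1 elements -> [-10, 3, 16, 33, -3, 24]
Insert -3: shifted 3 elements -> [-10, -3, 3, 16, 33, 24]
Insert 24: shifted 1 elements -> [-10, -3, 3, 16, 24, 33]


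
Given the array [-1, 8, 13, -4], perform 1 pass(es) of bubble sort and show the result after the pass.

After pass 1: [-1, 8, -4, 13] (1 swaps)
Total swaps: 1


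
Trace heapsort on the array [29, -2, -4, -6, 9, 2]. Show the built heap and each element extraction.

Build heap: [29, 9, 2, -6, -2, -4]
Extract 29: [9, -2, 2, -6, -4, 29]
Extract 9: [2, -2, -4, -6, 9, 29]
Extract 2: [-2, -6, -4, 2, 9, 29]
Extract -2: [-4, -6, -2, 2, 9, 29]
Extract -4: [-6, -4, -2, 2, 9, 29]


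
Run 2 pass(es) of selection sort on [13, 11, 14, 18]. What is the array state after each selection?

Pass 1: Select minimum 11 at index 1, swap -> [11, 13, 14, 18]
Pass 2: Select minimum 13 at index 1, swap -> [11, 13, 14, 18]


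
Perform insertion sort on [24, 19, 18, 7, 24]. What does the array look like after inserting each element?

First element 24 is already 'sorted'
Insert 19: shifted 1 elements -> [19, 24, 18, 7, 24]
Insert 18: shifted 2 elements -> [18, 19, 24, 7, 24]
Insert 7: shifted 3 elements -> [7, 18, 19, 24, 24]
Insert 24: shifted 0 elements -> [7, 18, 19, 24, 24]


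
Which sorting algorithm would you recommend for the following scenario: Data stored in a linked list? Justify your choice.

Best choice: Merge sort
Reason: Merge sort doesn't require random access; can be done in O(1) extra space for linked lists


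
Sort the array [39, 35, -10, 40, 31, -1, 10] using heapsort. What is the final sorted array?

Build heap: [40, 39, 10, 35, 31, -1, -10]
Extract 40: [39, 35, 10, -10, 31, -1, 40]
Extract 39: [35, 31, 10, -10, -1, 39, 40]
Extract 35: [31, -1, 10, -10, 35, 39, 40]
Extract 31: [10, -1, -10, 31, 35, 39, 40]
Extract 10: [-1, -10, 10, 31, 35, 39, 40]
Extract -1: [-10, -1, 10, 31, 35, 39, 40]


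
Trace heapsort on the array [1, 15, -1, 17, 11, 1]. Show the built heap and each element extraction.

Build heap: [17, 15, 1, 1, 11, -1]
Extract 17: [15, 11, 1, 1, -1, 17]
Extract 15: [11, 1, 1, -1, 15, 17]
Extract 11: [1, -1, 1, 11, 15, 17]
Extract 1: [1, -1, 1, 11, 15, 17]
Extract 1: [-1, 1, 1, 11, 15, 17]


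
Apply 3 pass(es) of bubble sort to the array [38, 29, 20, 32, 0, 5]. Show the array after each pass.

After pass 1: [29, 20, 32, 0, 5, 38] (5 swaps)
After pass 2: [20, 29, 0, 5, 32, 38] (3 swaps)
After pass 3: [20, 0, 5, 29, 32, 38] (2 swaps)
Total swaps: 10


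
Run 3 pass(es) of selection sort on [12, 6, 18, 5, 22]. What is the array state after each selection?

Pass 1: Select minimum 5 at index 3, swap -> [5, 6, 18, 12, 22]
Pass 2: Select minimum 6 at index 1, swap -> [5, 6, 18, 12, 22]
Pass 3: Select minimum 12 at index 3, swap -> [5, 6, 12, 18, 22]


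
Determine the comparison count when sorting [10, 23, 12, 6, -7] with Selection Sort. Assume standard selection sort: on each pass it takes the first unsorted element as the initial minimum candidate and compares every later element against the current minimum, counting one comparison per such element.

Pass 1: scan indices 1..4 for the minimum = 4 comparison(s); min is -7, place at index 0 -> [-7, 23, 12, 6, 10]
Pass 2: scan indices 2..4 for the minimum = 3 comparison(s); min is 6, place at index 1 -> [-7, 6, 12, 23, 10]
Pass 3: scan indices 3..4 for the minimum = 2 comparison(s); min is 10, place at index 2 -> [-7, 6, 10, 23, 12]
Pass 4: scan indices 4..4 for the minimum = 1 comparison(s); min is 12, place at index 3 -> [-7, 6, 10, 12, 23]
Selection sort always scans the whole unsorted suffix, so the count is (n-1) + (n-2) + ... + 1 = n(n-1)/2 = 5*4/2 = 10 regardless of the input order.
Total comparisons: 4 + 3 + 2 + 1 = 10


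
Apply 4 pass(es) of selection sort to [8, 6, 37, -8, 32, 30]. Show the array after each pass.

Pass 1: Select minimum -8 at index 3, swap -> [-8, 6, 37, 8, 32, 30]
Pass 2: Select minimum 6 at index 1, swap -> [-8, 6, 37, 8, 32, 30]
Pass 3: Select minimum 8 at index 3, swap -> [-8, 6, 8, 37, 32, 30]
Pass 4: Select minimum 30 at index 5, swap -> [-8, 6, 8, 30, 32, 37]


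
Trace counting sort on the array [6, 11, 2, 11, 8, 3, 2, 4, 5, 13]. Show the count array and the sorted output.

Count array: [0, 0, 2, 1, 1, 1, 1, 0, 1, 0, 0, 2, 0, 1]
(count[i] = number of elements equal to i)
Cumulative count: [0, 0, 2, 3, 4, 5, 6, 6, 7, 7, 7, 9, 9, 10]
Sorted: [2, 2, 3, 4, 5, 6, 8, 11, 11, 13]


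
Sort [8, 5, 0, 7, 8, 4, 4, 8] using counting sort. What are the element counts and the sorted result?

Count array: [1, 0, 0, 0, 2, 1, 0, 1, 3]
(count[i] = number of elements equal to i)
Cumulative count: [1, 1, 1, 1, 3, 4, 4, 5, 8]
Sorted: [0, 4, 4, 5, 7, 8, 8, 8]


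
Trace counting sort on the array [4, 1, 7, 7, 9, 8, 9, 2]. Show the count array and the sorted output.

Count array: [0, 1, 1, 0, 1, 0, 0, 2, 1, 2]
(count[i] = number of elements equal to i)
Cumulative count: [0, 1, 2, 2, 3, 3, 3, 5, 6, 8]
Sorted: [1, 2, 4, 7, 7, 8, 9, 9]


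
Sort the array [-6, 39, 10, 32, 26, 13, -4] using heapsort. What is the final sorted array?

Build heap: [39, 32, 13, -6, 26, 10, -4]
Extract 39: [32, 26, 13, -6, -4, 10, 39]
Extract 32: [26, 10, 13, -6, -4, 32, 39]
Extract 26: [13, 10, -4, -6, 26, 32, 39]
Extract 13: [10, -6, -4, 13, 26, 32, 39]
Extract 10: [-4, -6, 10, 13, 26, 32, 39]
Extract -4: [-6, -4, 10, 13, 26, 32, 39]


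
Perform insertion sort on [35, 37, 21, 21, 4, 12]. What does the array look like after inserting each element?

First element 35 is already 'sorted'
Insert 37: shifted 0 elements -> [35, 37, 21, 21, 4, 12]
Insert 21: shifted 2 elements -> [21, 35, 37, 21, 4, 12]
Insert 21: shifted 2 elements -> [21, 21, 35, 37, 4, 12]
Insert 4: shifted 4 elements -> [4, 21, 21, 35, 37, 12]
Insert 12: shifted 4 elements -> [4, 12, 21, 21, 35, 37]


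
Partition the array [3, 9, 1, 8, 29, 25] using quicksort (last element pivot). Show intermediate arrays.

Partition 1: pivot=25 at index 4 -> [3, 9, 1, 8, 25, 29]
Partition 2: pivot=8 at index 2 -> [3, 1, 8, 9, 25, 29]
Partition 3: pivot=1 at index 0 -> [1, 3, 8, 9, 25, 29]


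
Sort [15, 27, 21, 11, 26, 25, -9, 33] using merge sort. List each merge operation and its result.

Divide and conquer:
  Merge [15] + [27] -> [15, 27]
  Merge [21] + [11] -> [11, 21]
  Merge [15, 27] + [11, 21] -> [11, 15, 21, 27]
  Merge [26] + [25] -> [25, 26]
  Merge [-9] + [33] -> [-9, 33]
  Merge [25, 26] + [-9, 33] -> [-9, 25, 26, 33]
  Merge [11, 15, 21, 27] + [-9, 25, 26, 33] -> [-9, 11, 15, 21, 25, 26, 27, 33]


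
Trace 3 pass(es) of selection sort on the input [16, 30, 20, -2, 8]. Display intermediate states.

Pass 1: Select minimum -2 at index 3, swap -> [-2, 30, 20, 16, 8]
Pass 2: Select minimum 8 at index 4, swap -> [-2, 8, 20, 16, 30]
Pass 3: Select minimum 16 at index 3, swap -> [-2, 8, 16, 20, 30]


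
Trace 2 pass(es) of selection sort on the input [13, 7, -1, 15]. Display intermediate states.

Pass 1: Select minimum -1 at index 2, swap -> [-1, 7, 13, 15]
Pass 2: Select minimum 7 at index 1, swap -> [-1, 7, 13, 15]


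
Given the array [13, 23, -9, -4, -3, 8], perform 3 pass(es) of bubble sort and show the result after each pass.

After pass 1: [13, -9, -4, -3, 8, 23] (4 swaps)
After pass 2: [-9, -4, -3, 8, 13, 23] (4 swaps)
After pass 3: [-9, -4, -3, 8, 13, 23] (0 swaps)
Total swaps: 8


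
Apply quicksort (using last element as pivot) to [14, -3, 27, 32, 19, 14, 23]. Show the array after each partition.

Partition 1: pivot=23 at index 4 -> [14, -3, 19, 14, 23, 32, 27]
Partition 2: pivot=14 at index 2 -> [14, -3, 14, 19, 23, 32, 27]
Partition 3: pivot=-3 at index 0 -> [-3, 14, 14, 19, 23, 32, 27]
Partition 4: pivot=27 at index 5 -> [-3, 14, 14, 19, 23, 27, 32]


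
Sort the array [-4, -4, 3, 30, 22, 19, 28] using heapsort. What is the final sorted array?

Build heap: [30, 22, 28, -4, -4, 19, 3]
Extract 30: [28, 22, 19, -4, -4, 3, 30]
Extract 28: [22, 3, 19, -4, -4, 28, 30]
Extract 22: [19, 3, -4, -4, 22, 28, 30]
Extract 19: [3, -4, -4, 19, 22, 28, 30]
Extract 3: [-4, -4, 3, 19, 22, 28, 30]
Extract -4: [-4, -4, 3, 19, 22, 28, 30]


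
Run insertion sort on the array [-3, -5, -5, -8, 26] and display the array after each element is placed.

First element -3 is already 'sorted'
Insert -5: shifted 1 elements -> [-5, -3, -5, -8, 26]
Insert -5: shifted 1 elements -> [-5, -5, -3, -8, 26]
Insert -8: shifted 3 elements -> [-8, -5, -5, -3, 26]
Insert 26: shifted 0 elements -> [-8, -5, -5, -3, 26]


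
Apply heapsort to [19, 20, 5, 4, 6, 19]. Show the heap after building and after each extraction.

Build heap: [20, 19, 19, 4, 6, 5]
Extract 20: [19, 6, 19, 4, 5, 20]
Extract 19: [19, 6, 5, 4, 19, 20]
Extract 19: [6, 4, 5, 19, 19, 20]
Extract 6: [5, 4, 6, 19, 19, 20]
Extract 5: [4, 5, 6, 19, 19, 20]


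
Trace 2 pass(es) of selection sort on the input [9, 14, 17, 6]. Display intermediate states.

Pass 1: Select minimum 6 at index 3, swap -> [6, 14, 17, 9]
Pass 2: Select minimum 9 at index 3, swap -> [6, 9, 17, 14]


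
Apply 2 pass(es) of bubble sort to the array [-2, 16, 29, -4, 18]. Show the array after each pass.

After pass 1: [-2, 16, -4, 18, 29] (2 swaps)
After pass 2: [-2, -4, 16, 18, 29] (1 swaps)
Total swaps: 3


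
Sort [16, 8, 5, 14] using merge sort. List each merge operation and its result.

Divide and conquer:
  Merge [16] + [8] -> [8, 16]
  Merge [5] + [14] -> [5, 14]
  Merge [8, 16] + [5, 14] -> [5, 8, 14, 16]


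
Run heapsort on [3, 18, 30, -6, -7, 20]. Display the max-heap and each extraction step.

Build heap: [30, 18, 20, -6, -7, 3]
Extract 30: [20, 18, 3, -6, -7, 30]
Extract 20: [18, -6, 3, -7, 20, 30]
Extract 18: [3, -6, -7, 18, 20, 30]
Extract 3: [-6, -7, 3, 18, 20, 30]
Extract -6: [-7, -6, 3, 18, 20, 30]


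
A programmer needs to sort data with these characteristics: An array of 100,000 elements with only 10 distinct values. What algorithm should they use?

Best choice: 3-way quicksort or Counting sort
Reason: 3-way (Dutch national flag) partitioning groups every copy of the pivot together, so with only d=10 distinct keys quicksort finishes in O(n log d) expected time, which is effectively linear; counting sort runs in O(n + k) where k is the size of the key range (not the number of distinct values), so it is linear when the 10 values are integers drawn from a small known range


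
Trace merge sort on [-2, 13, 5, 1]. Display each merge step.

Divide and conquer:
  Merge [-2] + [13] -> [-2, 13]
  Merge [5] + [1] -> [1, 5]
  Merge [-2, 13] + [1, 5] -> [-2, 1, 5, 13]


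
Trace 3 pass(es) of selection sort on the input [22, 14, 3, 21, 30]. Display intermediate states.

Pass 1: Select minimum 3 at index 2, swap -> [3, 14, 22, 21, 30]
Pass 2: Select minimum 14 at index 1, swap -> [3, 14, 22, 21, 30]
Pass 3: Select minimum 21 at index 3, swap -> [3, 14, 21, 22, 30]


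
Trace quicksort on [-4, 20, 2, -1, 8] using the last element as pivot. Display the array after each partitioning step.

Partition 1: pivot=8 at index 3 -> [-4, 2, -1, 8, 20]
Partition 2: pivot=-1 at index 1 -> [-4, -1, 2, 8, 20]


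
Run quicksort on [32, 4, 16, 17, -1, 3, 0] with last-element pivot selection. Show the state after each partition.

Partition 1: pivot=0 at index 1 -> [-1, 0, 16, 17, 32, 3, 4]
Partition 2: pivot=4 at index 3 -> [-1, 0, 3, 4, 32, 16, 17]
Partition 3: pivot=17 at index 5 -> [-1, 0, 3, 4, 16, 17, 32]


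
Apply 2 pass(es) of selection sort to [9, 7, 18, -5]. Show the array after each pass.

Pass 1: Select minimum -5 at index 3, swap -> [-5, 7, 18, 9]
Pass 2: Select minimum 7 at index 1, swap -> [-5, 7, 18, 9]


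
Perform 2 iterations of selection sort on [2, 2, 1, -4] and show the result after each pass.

Pass 1: Select minimum -4 at index 3, swap -> [-4, 2, 1, 2]
Pass 2: Select minimum 1 at index 2, swap -> [-4, 1, 2, 2]


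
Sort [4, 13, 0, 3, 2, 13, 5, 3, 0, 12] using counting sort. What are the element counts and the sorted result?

Count array: [2, 0, 1, 2, 1, 1, 0, 0, 0, 0, 0, 0, 1, 2]
(count[i] = number of elements equal to i)
Cumulative count: [2, 2, 3, 5, 6, 7, 7, 7, 7, 7, 7, 7, 8, 10]
Sorted: [0, 0, 2, 3, 3, 4, 5, 12, 13, 13]


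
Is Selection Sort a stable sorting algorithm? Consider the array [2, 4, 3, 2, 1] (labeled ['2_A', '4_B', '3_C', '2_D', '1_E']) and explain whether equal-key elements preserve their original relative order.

Trace Selection Sort on the labeled array (the key is the number; the letter only tracks identity):
  Pass 1: minimum of unsorted part is 1_E at index 4; swap it with 2_A at index 0 -> [1_E, 4_B, 3_C, 2_D, 2_A]
  Pass 2: minimum of unsorted part is 2_D at index 3; swap it with 4_B at index 1 -> [1_E, 2_D, 3_C, 4_B, 2_A]
  Pass 3: minimum of unsorted part is 2_A at index 4; swap it with 3_C at index 2 -> [1_E, 2_D, 2_A, 4_B, 3_C]
  Pass 4: minimum of unsorted part is 3_C at index 4; swap it with 4_B at index 3 -> [1_E, 2_D, 2_A, 3_C, 4_B]
Final order: [1_E, 2_D, 2_A, 3_C, 4_B]
Equal keys:
  value 2: originally 2_A, 2_D; after sorting 2_D, 2_A -> order changed
Equal keys were reordered, so Selection Sort is not stable: the long-range swap that moves the minimum into place can carry an element past an equal key. (One such input is enough; an unstable sort may happen to preserve order on other inputs, but it gives no guarantee.)
Answer: Not stable


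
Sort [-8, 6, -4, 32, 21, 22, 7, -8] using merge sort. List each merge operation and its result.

Divide and conquer:
  Merge [-8] + [6] -> [-8, 6]
  Merge [-4] + [32] -> [-4, 32]
  Merge [-8, 6] + [-4, 32] -> [-8, -4, 6, 32]
  Merge [21] + [22] -> [21, 22]
  Merge [7] + [-8] -> [-8, 7]
  Merge [21, 22] + [-8, 7] -> [-8, 7, 21, 22]
  Merge [-8, -4, 6, 32] + [-8, 7, 21, 22] -> [-8, -8, -4, 6, 7, 21, 22, 32]


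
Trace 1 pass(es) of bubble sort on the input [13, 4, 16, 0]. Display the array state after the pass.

After pass 1: [4, 13, 0, 16] (2 swaps)
Total swaps: 2


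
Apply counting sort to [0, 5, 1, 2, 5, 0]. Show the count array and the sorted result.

Count array: [2, 1, 1, 0, 0, 2]
(count[i] = number of elements equal to i)
Cumulative count: [2, 3, 4, 4, 4, 6]
Sorted: [0, 0, 1, 2, 5, 5]


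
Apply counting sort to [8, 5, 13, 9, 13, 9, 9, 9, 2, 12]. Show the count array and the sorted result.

Count array: [0, 0, 1, 0, 0, 1, 0, 0, 1, 4, 0, 0, 1, 2]
(count[i] = number of elements equal to i)
Cumulative count: [0, 0, 1, 1, 1, 2, 2, 2, 3, 7, 7, 7, 8, 10]
Sorted: [2, 5, 8, 9, 9, 9, 9, 12, 13, 13]


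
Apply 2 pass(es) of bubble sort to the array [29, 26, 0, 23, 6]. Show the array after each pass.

After pass 1: [26, 0, 23, 6, 29] (4 swaps)
After pass 2: [0, 23, 6, 26, 29] (3 swaps)
Total swaps: 7


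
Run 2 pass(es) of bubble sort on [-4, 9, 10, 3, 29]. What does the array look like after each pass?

After pass 1: [-4, 9, 3, 10, 29] (1 swaps)
After pass 2: [-4, 3, 9, 10, 29] (1 swaps)
Total swaps: 2


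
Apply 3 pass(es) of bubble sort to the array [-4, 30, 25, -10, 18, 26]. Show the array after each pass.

After pass 1: [-4, 25, -10, 18, 26, 30] (4 swaps)
After pass 2: [-4, -10, 18, 25, 26, 30] (2 swaps)
After pass 3: [-10, -4, 18, 25, 26, 30] (1 swaps)
Total swaps: 7


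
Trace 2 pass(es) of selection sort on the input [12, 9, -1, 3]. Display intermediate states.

Pass 1: Select minimum -1 at index 2, swap -> [-1, 9, 12, 3]
Pass 2: Select minimum 3 at index 3, swap -> [-1, 3, 12, 9]


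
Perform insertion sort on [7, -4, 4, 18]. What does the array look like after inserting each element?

First element 7 is already 'sorted'
Insert -4: shifted 1 elements -> [-4, 7, 4, 18]
Insert 4: shifted 1 elements -> [-4, 4, 7, 18]
Insert 18: shifted 0 elements -> [-4, 4, 7, 18]


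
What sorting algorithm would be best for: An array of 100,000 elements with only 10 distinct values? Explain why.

Best choice: 3-way quicksort or Counting sort
Reason: 3-way (Dutch national flag) partitioning groups every copy of the pivot together, so with only d=10 distinct keys quicksort finishes in O(n log d) expected time, which is effectively linear; counting sort runs in O(n + k) where k is the size of the key range (not the number of distinct values), so it is linear when the 10 values are integers drawn from a small known range


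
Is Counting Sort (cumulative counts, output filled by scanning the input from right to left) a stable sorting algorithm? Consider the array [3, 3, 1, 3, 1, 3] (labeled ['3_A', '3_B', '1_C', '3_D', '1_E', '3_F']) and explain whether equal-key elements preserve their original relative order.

Trace Counting Sort on the labeled array (the key is the number; the letter only tracks identity):
  Counts for values 0..3: [0, 2, 0, 4]
  Cumulative counts: [0, 2, 2, 6]
  Scan right to left: place 3_F at output index 5
  Scan right to left: place 1_E at output index 1
  Scan right to left: place 3_D at output index 4
  Scan right to left: place 1_C at output index 0
  Scan right to left: place 3_B at output index 3
  Scan right to left: place 3_A at output index 2
  Output: [1_C, 1_E, 3_A, 3_B, 3_D, 3_F]
Equal keys:
  value 1: originally 1_C, 1_E; after sorting 1_C, 1_E -> order preserved
  value 3: originally 3_A, 3_B, 3_D, 3_F; after sorting 3_A, 3_B, 3_D, 3_F -> order preserved
All equal keys kept their original relative order. Counting Sort is stable: scanning the input right to left with decreasing cumulative counts places later duplicates at later output positions.
Answer: Stable


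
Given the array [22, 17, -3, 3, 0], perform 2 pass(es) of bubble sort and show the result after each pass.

After pass 1: [17, -3, 3, 0, 22] (4 swaps)
After pass 2: [-3, 3, 0, 17, 22] (3 swaps)
Total swaps: 7


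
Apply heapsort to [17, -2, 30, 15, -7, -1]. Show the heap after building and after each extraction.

Build heap: [30, 15, 17, -2, -7, -1]
Extract 30: [17, 15, -1, -2, -7, 30]
Extract 17: [15, -2, -1, -7, 17, 30]
Extract 15: [-1, -2, -7, 15, 17, 30]
Extract -1: [-2, -7, -1, 15, 17, 30]
Extract -2: [-7, -2, -1, 15, 17, 30]


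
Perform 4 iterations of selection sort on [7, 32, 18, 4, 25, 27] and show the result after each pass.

Pass 1: Select minimum 4 at index 3, swap -> [4, 32, 18, 7, 25, 27]
Pass 2: Select minimum 7 at index 3, swap -> [4, 7, 18, 32, 25, 27]
Pass 3: Select minimum 18 at index 2, swap -> [4, 7, 18, 32, 25, 27]
Pass 4: Select minimum 25 at index 4, swap -> [4, 7, 18, 25, 32, 27]


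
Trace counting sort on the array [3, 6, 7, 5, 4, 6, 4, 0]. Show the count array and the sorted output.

Count array: [1, 0, 0, 1, 2, 1, 2, 1]
(count[i] = number of elements equal to i)
Cumulative count: [1, 1, 1, 2, 4, 5, 7, 8]
Sorted: [0, 3, 4, 4, 5, 6, 6, 7]


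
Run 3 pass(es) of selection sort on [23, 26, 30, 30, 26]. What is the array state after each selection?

Pass 1: Select minimum 23 at index 0, swap -> [23, 26, 30, 30, 26]
Pass 2: Select minimum 26 at index 1, swap -> [23, 26, 30, 30, 26]
Pass 3: Select minimum 26 at index 4, swap -> [23, 26, 26, 30, 30]


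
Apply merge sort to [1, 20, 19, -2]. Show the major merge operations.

Divide and conquer:
  Merge [1] + [20] -> [1, 20]
  Merge [19] + [-2] -> [-2, 19]
  Merge [1, 20] + [-2, 19] -> [-2, 1, 19, 20]


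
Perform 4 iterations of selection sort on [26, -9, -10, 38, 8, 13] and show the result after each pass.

Pass 1: Select minimum -10 at index 2, swap -> [-10, -9, 26, 38, 8, 13]
Pass 2: Select minimum -9 at index 1, swap -> [-10, -9, 26, 38, 8, 13]
Pass 3: Select minimum 8 at index 4, swap -> [-10, -9, 8, 38, 26, 13]
Pass 4: Select minimum 13 at index 5, swap -> [-10, -9, 8, 13, 26, 38]


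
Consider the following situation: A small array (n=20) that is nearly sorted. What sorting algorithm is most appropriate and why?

Best choice: Insertion sort
Reason: Insertion sort is O(n) for nearly sorted arrays and has low overhead


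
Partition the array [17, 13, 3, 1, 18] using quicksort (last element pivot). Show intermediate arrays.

Partition 1: pivot=18 at index 4 -> [17, 13, 3, 1, 18]
Partition 2: pivot=1 at index 0 -> [1, 13, 3, 17, 18]
Partition 3: pivot=17 at index 3 -> [1, 13, 3, 17, 18]
Partition 4: pivot=3 at index 1 -> [1, 3, 13, 17, 18]


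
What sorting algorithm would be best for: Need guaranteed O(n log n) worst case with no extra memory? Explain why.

Best choice: Heapsort
Reason: Heapsort is O(n log n) worst case and sorts in-place; quicksort can degrade to O(n^2)


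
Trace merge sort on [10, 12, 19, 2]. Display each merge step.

Divide and conquer:
  Merge [10] + [12] -> [10, 12]
  Merge [19] + [2] -> [2, 19]
  Merge [10, 12] + [2, 19] -> [2, 10, 12, 19]


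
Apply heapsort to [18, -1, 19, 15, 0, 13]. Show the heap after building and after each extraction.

Build heap: [19, 15, 18, -1, 0, 13]
Extract 19: [18, 15, 13, -1, 0, 19]
Extract 18: [15, 0, 13, -1, 18, 19]
Extract 15: [13, 0, -1, 15, 18, 19]
Extract 13: [0, -1, 13, 15, 18, 19]
Extract 0: [-1, 0, 13, 15, 18, 19]


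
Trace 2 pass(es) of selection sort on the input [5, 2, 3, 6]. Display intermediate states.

Pass 1: Select minimum 2 at index 1, swap -> [2, 5, 3, 6]
Pass 2: Select minimum 3 at index 2, swap -> [2, 3, 5, 6]


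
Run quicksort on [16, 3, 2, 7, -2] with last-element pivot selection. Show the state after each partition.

Partition 1: pivot=-2 at index 0 -> [-2, 3, 2, 7, 16]
Partition 2: pivot=16 at index 4 -> [-2, 3, 2, 7, 16]
Partition 3: pivot=7 at index 3 -> [-2, 3, 2, 7, 16]
Partition 4: pivot=2 at index 1 -> [-2, 2, 3, 7, 16]


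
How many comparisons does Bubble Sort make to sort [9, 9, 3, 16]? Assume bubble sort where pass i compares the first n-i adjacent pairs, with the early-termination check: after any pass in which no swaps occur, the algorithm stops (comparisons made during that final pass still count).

Pass 1: compare adjacent pairs (0,1)..(2,3) = 3 comparison(s), 1 swap(s) -> [9, 3, 9, 16]
Pass 2: compare adjacent pairs (0,1)..(1,2) = 2 comparison(s), 1 swap(s) -> [3, 9, 9, 16]
Pass 3: compare adjacent pairs (0,1)..(0,1) = 1 comparison(s), 0 swap(s) -> [3, 9, 9, 16]
No swaps in this pass, so bubble sort stops here.
Total comparisons: 3 + 2 + 1 = 6


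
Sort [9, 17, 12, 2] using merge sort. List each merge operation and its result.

Divide and conquer:
  Merge [9] + [17] -> [9, 17]
  Merge [12] + [2] -> [2, 12]
  Merge [9, 17] + [2, 12] -> [2, 9, 12, 17]


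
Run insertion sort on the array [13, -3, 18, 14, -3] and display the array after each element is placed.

First element 13 is already 'sorted'
Insert -3: shifted 1 elements -> [-3, 13, 18, 14, -3]
Insert 18: shifted 0 elements -> [-3, 13, 18, 14, -3]
Insert 14: shifted 1 elements -> [-3, 13, 14, 18, -3]
Insert -3: shifted 3 elements -> [-3, -3, 13, 14, 18]


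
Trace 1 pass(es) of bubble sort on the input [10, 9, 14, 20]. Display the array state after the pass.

After pass 1: [9, 10, 14, 20] (1 swaps)
Total swaps: 1


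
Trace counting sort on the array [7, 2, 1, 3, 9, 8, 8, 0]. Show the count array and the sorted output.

Count array: [1, 1, 1, 1, 0, 0, 0, 1, 2, 1]
(count[i] = number of elements equal to i)
Cumulative count: [1, 2, 3, 4, 4, 4, 4, 5, 7, 8]
Sorted: [0, 1, 2, 3, 7, 8, 8, 9]


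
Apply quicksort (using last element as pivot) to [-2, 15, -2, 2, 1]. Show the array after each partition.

Partition 1: pivot=1 at index 2 -> [-2, -2, 1, 2, 15]
Partition 2: pivot=-2 at index 1 -> [-2, -2, 1, 2, 15]
Partition 3: pivot=15 at index 4 -> [-2, -2, 1, 2, 15]


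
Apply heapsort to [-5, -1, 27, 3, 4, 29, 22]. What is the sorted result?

Build heap: [29, 4, 27, 3, -1, -5, 22]
Extract 29: [27, 4, 22, 3, -1, -5, 29]
Extract 27: [22, 4, -5, 3, -1, 27, 29]
Extract 22: [4, 3, -5, -1, 22, 27, 29]
Extract 4: [3, -1, -5, 4, 22, 27, 29]
Extract 3: [-1, -5, 3, 4, 22, 27, 29]
Extract -1: [-5, -1, 3, 4, 22, 27, 29]


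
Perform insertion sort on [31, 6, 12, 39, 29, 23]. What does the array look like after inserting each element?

First element 31 is already 'sorted'
Insert 6: shifted 1 elements -> [6, 31, 12, 39, 29, 23]
Insert 12: shifted 1 elements -> [6, 12, 31, 39, 29, 23]
Insert 39: shifted 0 elements -> [6, 12, 31, 39, 29, 23]
Insert 29: shifted 2 elements -> [6, 12, 29, 31, 39, 23]
Insert 23: shifted 3 elements -> [6, 12, 23, 29, 31, 39]


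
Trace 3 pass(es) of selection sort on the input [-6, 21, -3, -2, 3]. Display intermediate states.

Pass 1: Select minimum -6 at index 0, swap -> [-6, 21, -3, -2, 3]
Pass 2: Select minimum -3 at index 2, swap -> [-6, -3, 21, -2, 3]
Pass 3: Select minimum -2 at index 3, swap -> [-6, -3, -2, 21, 3]


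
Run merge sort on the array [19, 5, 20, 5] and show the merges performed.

Divide and conquer:
  Merge [19] + [5] -> [5, 19]
  Merge [20] + [5] -> [5, 20]
  Merge [5, 19] + [5, 20] -> [5, 5, 19, 20]


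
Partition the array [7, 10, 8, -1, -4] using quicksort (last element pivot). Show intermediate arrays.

Partition 1: pivot=-4 at index 0 -> [-4, 10, 8, -1, 7]
Partition 2: pivot=7 at index 2 -> [-4, -1, 7, 10, 8]
Partition 3: pivot=8 at index 3 -> [-4, -1, 7, 8, 10]


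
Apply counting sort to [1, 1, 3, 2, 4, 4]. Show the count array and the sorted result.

Count array: [0, 2, 1, 1, 2]
(count[i] = number of elements equal to i)
Cumulative count: [0, 2, 3, 4, 6]
Sorted: [1, 1, 2, 3, 4, 4]


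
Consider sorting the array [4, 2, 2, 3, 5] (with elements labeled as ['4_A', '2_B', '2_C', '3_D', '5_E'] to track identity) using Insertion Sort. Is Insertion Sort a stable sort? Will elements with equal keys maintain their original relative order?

Trace Insertion Sort on the labeled array (the key is the number; the letter only tracks identity):
  Insert 2_B at index 0: [2_B, 4_A, 2_C, 3_D, 5_E]
  Insert 2_C at index 1: [2_B, 2_C, 4_A, 3_D, 5_E]
  Insert 3_D at index 2: [2_B, 2_C, 3_D, 4_A, 5_E]
  Insert 5_E at index 4: [2_B, 2_C, 3_D, 4_A, 5_E]
Final order: [2_B, 2_C, 3_D, 4_A, 5_E]
Equal keys:
  value 2: originally 2_B, 2_C; after sorting 2_B, 2_C -> order preserved
All equal keys kept their original relative order. Insertion Sort is stable: elements are shifted only while they are strictly greater than the key, so a key is inserted after any equal elements already placed.
Answer: Stable


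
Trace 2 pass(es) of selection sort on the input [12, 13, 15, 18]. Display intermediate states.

Pass 1: Select minimum 12 at index 0, swap -> [12, 13, 15, 18]
Pass 2: Select minimum 13 at index 1, swap -> [12, 13, 15, 18]


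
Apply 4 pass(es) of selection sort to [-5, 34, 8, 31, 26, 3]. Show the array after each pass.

Pass 1: Select minimum -5 at index 0, swap -> [-5, 34, 8, 31, 26, 3]
Pass 2: Select minimum 3 at index 5, swap -> [-5, 3, 8, 31, 26, 34]
Pass 3: Select minimum 8 at index 2, swap -> [-5, 3, 8, 31, 26, 34]
Pass 4: Select minimum 26 at index 4, swap -> [-5, 3, 8, 26, 31, 34]


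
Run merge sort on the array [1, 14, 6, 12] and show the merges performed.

Divide and conquer:
  Merge [1] + [14] -> [1, 14]
  Merge [6] + [12] -> [6, 12]
  Merge [1, 14] + [6, 12] -> [1, 6, 12, 14]


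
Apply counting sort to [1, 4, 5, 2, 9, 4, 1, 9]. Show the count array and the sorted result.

Count array: [0, 2, 1, 0, 2, 1, 0, 0, 0, 2]
(count[i] = number of elements equal to i)
Cumulative count: [0, 2, 3, 3, 5, 6, 6, 6, 6, 8]
Sorted: [1, 1, 2, 4, 4, 5, 9, 9]


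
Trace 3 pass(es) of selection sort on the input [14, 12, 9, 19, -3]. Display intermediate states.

Pass 1: Select minimum -3 at index 4, swap -> [-3, 12, 9, 19, 14]
Pass 2: Select minimum 9 at index 2, swap -> [-3, 9, 12, 19, 14]
Pass 3: Select minimum 12 at index 2, swap -> [-3, 9, 12, 19, 14]


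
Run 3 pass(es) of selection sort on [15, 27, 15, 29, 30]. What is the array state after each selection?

Pass 1: Select minimum 15 at index 0, swap -> [15, 27, 15, 29, 30]
Pass 2: Select minimum 15 at index 2, swap -> [15, 15, 27, 29, 30]
Pass 3: Select minimum 27 at index 2, swap -> [15, 15, 27, 29, 30]


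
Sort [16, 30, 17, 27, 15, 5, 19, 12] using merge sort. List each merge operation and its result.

Divide and conquer:
  Merge [16] + [30] -> [16, 30]
  Merge [17] + [27] -> [17, 27]
  Merge [16, 30] + [17, 27] -> [16, 17, 27, 30]
  Merge [15] + [5] -> [5, 15]
  Merge [19] + [12] -> [12, 19]
  Merge [5, 15] + [12, 19] -> [5, 12, 15, 19]
  Merge [16, 17, 27, 30] + [5, 12, 15, 19] -> [5, 12, 15, 16, 17, 19, 27, 30]


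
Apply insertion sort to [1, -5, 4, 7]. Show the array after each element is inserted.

First element 1 is already 'sorted'
Insert -5: shifted 1 elements -> [-5, 1, 4, 7]
Insert 4: shifted 0 elements -> [-5, 1, 4, 7]
Insert 7: shifted 0 elements -> [-5, 1, 4, 7]


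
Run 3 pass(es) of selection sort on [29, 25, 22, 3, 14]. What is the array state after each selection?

Pass 1: Select minimum 3 at index 3, swap -> [3, 25, 22, 29, 14]
Pass 2: Select minimum 14 at index 4, swap -> [3, 14, 22, 29, 25]
Pass 3: Select minimum 22 at index 2, swap -> [3, 14, 22, 29, 25]


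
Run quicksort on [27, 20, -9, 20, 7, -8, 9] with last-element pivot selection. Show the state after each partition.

Partition 1: pivot=9 at index 3 -> [-9, 7, -8, 9, 20, 27, 20]
Partition 2: pivot=-8 at index 1 -> [-9, -8, 7, 9, 20, 27, 20]
Partition 3: pivot=20 at index 5 -> [-9, -8, 7, 9, 20, 20, 27]


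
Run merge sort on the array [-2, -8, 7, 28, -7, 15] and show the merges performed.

Divide and conquer:
  Merge [-8] + [7] -> [-8, 7]
  Merge [-2] + [-8, 7] -> [-8, -2, 7]
  Merge [-7] + [15] -> [-7, 15]
  Merge [28] + [-7, 15] -> [-7, 15, 28]
  Merge [-8, -2, 7] + [-7, 15, 28] -> [-8, -7, -2, 7, 15, 28]


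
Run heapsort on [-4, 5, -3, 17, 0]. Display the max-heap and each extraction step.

Build heap: [17, 5, -3, -4, 0]
Extract 17: [5, 0, -3, -4, 17]
Extract 5: [0, -4, -3, 5, 17]
Extract 0: [-3, -4, 0, 5, 17]
Extract -3: [-4, -3, 0, 5, 17]


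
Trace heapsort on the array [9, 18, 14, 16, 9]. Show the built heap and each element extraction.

Build heap: [18, 16, 14, 9, 9]
Extract 18: [16, 9, 14, 9, 18]
Extract 16: [14, 9, 9, 16, 18]
Extract 14: [9, 9, 14, 16, 18]
Extract 9: [9, 9, 14, 16, 18]


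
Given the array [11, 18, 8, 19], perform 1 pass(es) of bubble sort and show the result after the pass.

After pass 1: [11, 8, 18, 19] (1 swaps)
Total swaps: 1


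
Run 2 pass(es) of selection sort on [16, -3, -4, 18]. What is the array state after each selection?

Pass 1: Select minimum -4 at index 2, swap -> [-4, -3, 16, 18]
Pass 2: Select minimum -3 at index 1, swap -> [-4, -3, 16, 18]


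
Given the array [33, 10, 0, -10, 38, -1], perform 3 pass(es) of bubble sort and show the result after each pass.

After pass 1: [10, 0, -10, 33, -1, 38] (4 swaps)
After pass 2: [0, -10, 10, -1, 33, 38] (3 swaps)
After pass 3: [-10, 0, -1, 10, 33, 38] (2 swaps)
Total swaps: 9


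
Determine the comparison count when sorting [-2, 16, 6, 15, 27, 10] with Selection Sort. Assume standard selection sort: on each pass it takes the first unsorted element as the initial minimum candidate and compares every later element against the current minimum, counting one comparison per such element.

Pass 1: scan indices 1..5 for the minimum = 5 comparison(s); min is -2, place at index 0 -> [-2, 16, 6, 15, 27, 10]
Pass 2: scan indices 2..5 for the minimum = 4 comparison(s); min is 6, place at index 1 -> [-2, 6, 16, 15, 27, 10]
Pass 3: scan indices 3..5 for the minimum = 3 comparison(s); min is 10, place at index 2 -> [-2, 6, 10, 15, 27, 16]
Pass 4: scan indices 4..5 for the minimum = 2 comparison(s); min is 15, place at index 3 -> [-2, 6, 10, 15, 27, 16]
Pass 5: scan indices 5..5 for the minimum = 1 comparison(s); min is 16, place at index 4 -> [-2, 6, 10, 15, 16, 27]
Selection sort always scans the whole unsorted suffix, so the count is (n-1) + (n-2) + ... + 1 = n(n-1)/2 = 6*5/2 = 15 regardless of the input order.
Total comparisons: 5 + 4 + 3 + 2 + 1 = 15
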